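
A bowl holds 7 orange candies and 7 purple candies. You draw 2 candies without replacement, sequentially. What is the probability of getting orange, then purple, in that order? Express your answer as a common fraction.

Multiply the probability of each draw given the previous ones:
P = 7/14 × 7/13 = 49/182 = 7/26.

7/26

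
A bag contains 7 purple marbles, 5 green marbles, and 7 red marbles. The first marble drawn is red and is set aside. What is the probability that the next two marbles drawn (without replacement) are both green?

After the first draw, 5 of the remaining 18 marbles are green.
P = 5/18 × 4/17 = 20/306 = 10/153.

10/153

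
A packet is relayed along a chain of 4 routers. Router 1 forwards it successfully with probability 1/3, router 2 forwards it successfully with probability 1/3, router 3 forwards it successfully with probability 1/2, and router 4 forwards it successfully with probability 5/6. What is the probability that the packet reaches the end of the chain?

5/108

The events are sequential, so multiply the conditional probabilities:
P = 1/3 × 1/3 × 1/2 × 5/6 = 5/108.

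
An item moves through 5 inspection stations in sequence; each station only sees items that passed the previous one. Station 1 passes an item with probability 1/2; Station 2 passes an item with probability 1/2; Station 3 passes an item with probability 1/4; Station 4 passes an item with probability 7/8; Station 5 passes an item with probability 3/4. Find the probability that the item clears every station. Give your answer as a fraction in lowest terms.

21/512

Each stage is reached only if all earlier stages succeed, so
P = 1/2 × 1/2 × 1/4 × 7/8 × 3/4 = 21/512.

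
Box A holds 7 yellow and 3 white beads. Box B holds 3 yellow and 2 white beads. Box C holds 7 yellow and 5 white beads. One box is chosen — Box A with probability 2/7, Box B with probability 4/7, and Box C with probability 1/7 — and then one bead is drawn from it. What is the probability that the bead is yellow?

From Box A: P(yellow) = 7/10.
From Box B: P(yellow) = 3/5.
From Box C: P(yellow) = 7/12.
Total probability = (2/7)(7/10) + (4/7)(3/5) + (1/7)(7/12) = 263/420.

263/420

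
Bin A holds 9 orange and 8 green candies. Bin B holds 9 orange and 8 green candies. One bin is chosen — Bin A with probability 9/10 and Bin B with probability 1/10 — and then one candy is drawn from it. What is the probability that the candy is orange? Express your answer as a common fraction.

9/17

From Bin A: P(orange) = 9/17.
From Bin B: P(orange) = 9/17.
Total probability = (9/10)(9/17) + (1/10)(9/17) = 9/17.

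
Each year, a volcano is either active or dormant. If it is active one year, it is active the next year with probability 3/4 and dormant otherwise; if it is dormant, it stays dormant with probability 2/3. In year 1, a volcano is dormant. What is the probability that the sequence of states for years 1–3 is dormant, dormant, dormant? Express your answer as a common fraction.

Year 1 is given. For each transition, use the conditional probability from the current state:
P(dormant | dormant) = 2/3; P(dormant | dormant) = 2/3.
P = 2/3 × 2/3 = 4/9.

4/9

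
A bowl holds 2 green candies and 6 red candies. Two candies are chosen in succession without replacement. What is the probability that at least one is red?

P(no red) = 2/8 × 1/7 = 2/56 = 1/28.
P(at least one) = 1 − 1/28 = 27/28.

27/28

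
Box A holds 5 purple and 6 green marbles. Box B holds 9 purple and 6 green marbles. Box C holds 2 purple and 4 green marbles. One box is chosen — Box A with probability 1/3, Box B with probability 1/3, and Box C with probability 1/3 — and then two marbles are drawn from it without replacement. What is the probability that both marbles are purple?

From Box A: P(both purple) = (5/11)(4/10) = 2/11.
From Box B: P(both purple) = (9/15)(8/14) = 12/35.
From Box C: P(both purple) = (2/6)(1/5) = 1/15.
Total probability = (1/3)(2/11) + (1/3)(12/35) + (1/3)(1/15) = 683/3465.

683/3465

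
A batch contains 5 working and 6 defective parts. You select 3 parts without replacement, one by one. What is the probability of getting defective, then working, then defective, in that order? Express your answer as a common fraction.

5/33

Chain rule:
P = 6/11 × 5/10 × 5/9 = 150/990 = 5/33.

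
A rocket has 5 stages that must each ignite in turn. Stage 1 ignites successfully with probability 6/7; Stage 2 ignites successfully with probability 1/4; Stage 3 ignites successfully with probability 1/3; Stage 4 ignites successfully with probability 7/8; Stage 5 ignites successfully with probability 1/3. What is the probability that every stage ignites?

1/48

Multiplying along the chain,
P = 6/7 × 1/4 × 1/3 × 7/8 × 1/3 = 42/2016 = 1/48.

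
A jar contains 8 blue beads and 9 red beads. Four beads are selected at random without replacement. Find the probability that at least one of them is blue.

161/170

P(no blue) = 9/17 × 8/16 × 7/15 × 6/14 = 3024/57120 = 9/170.
P(at least one) = 1 − 9/170 = 161/170.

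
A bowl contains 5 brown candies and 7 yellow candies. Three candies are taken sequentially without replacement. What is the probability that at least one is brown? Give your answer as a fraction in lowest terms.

37/44

P(no brown) = 7/12 × 6/11 × 5/10 = 210/1320 = 7/44.
P(at least one) = 1 − 7/44 = 37/44.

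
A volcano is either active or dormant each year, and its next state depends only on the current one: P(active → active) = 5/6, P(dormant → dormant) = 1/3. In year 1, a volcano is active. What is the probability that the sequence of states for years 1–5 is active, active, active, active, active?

Year 1 is given. For each transition, use the conditional probability from the current state:
P(active | active) = 5/6; P(active | active) = 5/6; P(active | active) = 5/6; P(active | active) = 5/6.
P = 5/6 × 5/6 × 5/6 × 5/6 = 625/1296.

625/1296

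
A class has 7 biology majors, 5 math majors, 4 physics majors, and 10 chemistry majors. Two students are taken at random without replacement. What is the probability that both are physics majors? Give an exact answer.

P = 4/26 × 3/25 = 12/650 = 6/325.

6/325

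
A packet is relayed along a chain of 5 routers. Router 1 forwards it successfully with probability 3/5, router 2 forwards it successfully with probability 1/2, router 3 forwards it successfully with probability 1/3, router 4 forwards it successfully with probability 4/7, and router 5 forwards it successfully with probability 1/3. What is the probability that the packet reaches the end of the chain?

2/105

The events are sequential, so multiply the conditional probabilities:
P = 3/5 × 1/2 × 1/3 × 4/7 × 1/3 = 12/630 = 2/105.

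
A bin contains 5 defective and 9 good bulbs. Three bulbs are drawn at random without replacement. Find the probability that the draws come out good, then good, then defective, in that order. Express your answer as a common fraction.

15/91

Each draw changes the counts, so multiply the conditional probabilities along the sequence:
P = 9/14 × 8/13 × 5/12 = 360/2184 = 15/91.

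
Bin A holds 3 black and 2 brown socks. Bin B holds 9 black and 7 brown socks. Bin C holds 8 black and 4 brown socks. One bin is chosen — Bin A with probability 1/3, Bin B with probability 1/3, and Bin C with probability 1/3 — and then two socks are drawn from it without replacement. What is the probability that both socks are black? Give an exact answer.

From Bin A: P(both black) = (3/5)(2/4) = 3/10.
From Bin B: P(both black) = (9/16)(8/15) = 3/10.
From Bin C: P(both black) = (8/12)(7/11) = 14/33.
Total probability = (1/3)(3/10) + (1/3)(3/10) + (1/3)(14/33) = 169/495.

169/495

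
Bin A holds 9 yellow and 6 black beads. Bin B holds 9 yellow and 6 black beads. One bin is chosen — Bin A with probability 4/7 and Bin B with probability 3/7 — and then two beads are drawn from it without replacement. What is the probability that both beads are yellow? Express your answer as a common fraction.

12/35

From Bin A: P(both yellow) = (9/15)(8/14) = 12/35.
From Bin B: P(both yellow) = (9/15)(8/14) = 12/35.
Total probability = (4/7)(12/35) + (3/7)(12/35) = 12/35.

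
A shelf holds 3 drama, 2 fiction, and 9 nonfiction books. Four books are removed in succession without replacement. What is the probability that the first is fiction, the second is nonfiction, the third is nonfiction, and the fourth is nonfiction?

6/143

Each draw changes the counts, so multiply the conditional probabilities along the sequence:
P = 2/14 × 9/13 × 8/12 × 7/11 = 1008/24024 = 6/143.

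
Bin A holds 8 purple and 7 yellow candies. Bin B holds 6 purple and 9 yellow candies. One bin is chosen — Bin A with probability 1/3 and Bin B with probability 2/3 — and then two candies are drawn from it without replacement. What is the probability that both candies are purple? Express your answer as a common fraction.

From Bin A: P(both purple) = (8/15)(7/14) = 4/15.
From Bin B: P(both purple) = (6/15)(5/14) = 1/7.
Total probability = (1/3)(4/15) + (2/3)(1/7) = 58/315.

58/315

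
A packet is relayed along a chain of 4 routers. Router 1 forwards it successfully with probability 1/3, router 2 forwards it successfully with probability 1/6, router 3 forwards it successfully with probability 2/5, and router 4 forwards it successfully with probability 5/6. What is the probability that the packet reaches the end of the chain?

Multiplying along the chain,
P = 1/3 × 1/6 × 2/5 × 5/6 = 10/540 = 1/54.

1/54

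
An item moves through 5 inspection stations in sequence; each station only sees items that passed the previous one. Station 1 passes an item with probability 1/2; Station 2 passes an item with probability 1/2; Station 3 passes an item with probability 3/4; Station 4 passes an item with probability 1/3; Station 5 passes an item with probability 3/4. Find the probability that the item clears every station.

Multiplying along the chain,
P = 1/2 × 1/2 × 3/4 × 1/3 × 3/4 = 9/192 = 3/64.

3/64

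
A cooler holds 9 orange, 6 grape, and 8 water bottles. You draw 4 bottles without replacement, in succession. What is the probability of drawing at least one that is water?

P(no water) = 15/23 × 14/22 × 13/21 × 12/20 = 32760/212520 = 39/253.
P(at least one) = 1 − 39/253 = 214/253.

214/253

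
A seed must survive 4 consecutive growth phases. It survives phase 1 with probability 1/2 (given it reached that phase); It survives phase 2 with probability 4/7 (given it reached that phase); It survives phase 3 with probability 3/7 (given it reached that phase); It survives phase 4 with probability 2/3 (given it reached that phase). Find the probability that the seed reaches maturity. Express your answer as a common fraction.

4/49

The events are sequential, so multiply the conditional probabilities:
P = 1/2 × 4/7 × 3/7 × 2/3 = 24/294 = 4/49.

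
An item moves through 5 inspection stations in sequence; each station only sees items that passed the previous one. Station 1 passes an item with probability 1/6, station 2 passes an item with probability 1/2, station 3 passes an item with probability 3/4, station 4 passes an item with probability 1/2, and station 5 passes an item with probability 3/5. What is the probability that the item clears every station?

The events are sequential, so multiply the conditional probabilities:
P = 1/6 × 1/2 × 3/4 × 1/2 × 3/5 = 9/480 = 3/160.

3/160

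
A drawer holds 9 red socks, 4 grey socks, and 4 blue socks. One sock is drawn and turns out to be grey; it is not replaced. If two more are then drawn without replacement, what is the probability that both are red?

3/10

After the first draw, 9 of the remaining 16 socks are red.
P = 9/16 × 8/15 = 72/240 = 3/10.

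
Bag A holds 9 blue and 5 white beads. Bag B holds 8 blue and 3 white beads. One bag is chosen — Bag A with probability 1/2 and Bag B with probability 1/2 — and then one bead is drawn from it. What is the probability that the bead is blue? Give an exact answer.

From Bag A: P(blue) = 9/14.
From Bag B: P(blue) = 8/11.
Total probability = (1/2)(9/14) + (1/2)(8/11) = 211/308.

211/308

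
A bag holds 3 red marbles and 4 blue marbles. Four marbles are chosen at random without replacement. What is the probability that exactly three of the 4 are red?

One ordering (red drawn first) has probability 3/7 × 2/6 × 1/5 × 4/4 = 24/840 = 1/35.
There are C(4,3) = 4 such orderings, each equally likely, so P = 4 × 1/35 = 4/35.

4/35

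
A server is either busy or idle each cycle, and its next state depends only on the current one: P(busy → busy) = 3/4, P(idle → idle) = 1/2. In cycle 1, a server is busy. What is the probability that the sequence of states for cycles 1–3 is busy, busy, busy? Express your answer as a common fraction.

Cycle 1 is given. For each transition, use the conditional probability from the current state:
P(busy | busy) = 3/4; P(busy | busy) = 3/4.
P = 3/4 × 3/4 = 9/16.

9/16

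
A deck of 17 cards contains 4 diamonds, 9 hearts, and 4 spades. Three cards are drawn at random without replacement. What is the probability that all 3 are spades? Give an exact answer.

P(every draw is a spade) = 4/17 × 3/16 × 2/15 = 24/4080 = 1/170.

1/170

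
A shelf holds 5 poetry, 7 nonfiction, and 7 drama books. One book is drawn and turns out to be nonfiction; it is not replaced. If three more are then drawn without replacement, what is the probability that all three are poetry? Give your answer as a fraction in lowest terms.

5/408

With the first book removed, 5 poetry remain out of 18.
P = 5/18 × 4/17 × 3/16 = 60/4896 = 5/408.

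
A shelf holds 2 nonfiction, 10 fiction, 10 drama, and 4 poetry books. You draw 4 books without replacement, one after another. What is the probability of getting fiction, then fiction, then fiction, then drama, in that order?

Each draw changes the counts, so multiply the conditional probabilities along the sequence:
P = 10/26 × 9/25 × 8/24 × 10/23 = 7200/358800 = 6/299.

6/299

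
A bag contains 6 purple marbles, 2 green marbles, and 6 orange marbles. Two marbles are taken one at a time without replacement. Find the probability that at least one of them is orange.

9/13

P(no orange) = 8/14 × 7/13 = 56/182 = 4/13.
P(at least one) = 1 − 4/13 = 9/13.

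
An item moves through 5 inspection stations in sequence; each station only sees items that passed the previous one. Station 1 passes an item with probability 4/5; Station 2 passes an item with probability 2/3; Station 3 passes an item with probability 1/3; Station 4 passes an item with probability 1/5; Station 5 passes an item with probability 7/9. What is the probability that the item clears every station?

56/2025

Multiplying along the chain,
P = 4/5 × 2/3 × 1/3 × 1/5 × 7/9 = 56/2025.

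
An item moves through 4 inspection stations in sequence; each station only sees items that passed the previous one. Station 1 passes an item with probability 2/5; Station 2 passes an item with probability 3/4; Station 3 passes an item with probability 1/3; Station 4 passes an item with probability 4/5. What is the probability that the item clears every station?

2/25

Each stage is reached only if all earlier stages succeed, so
P = 2/5 × 3/4 × 1/3 × 4/5 = 24/300 = 2/25.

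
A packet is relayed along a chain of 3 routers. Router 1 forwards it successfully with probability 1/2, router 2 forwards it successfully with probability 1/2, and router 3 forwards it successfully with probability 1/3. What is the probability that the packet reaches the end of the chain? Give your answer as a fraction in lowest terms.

Each stage is reached only if all earlier stages succeed, so
P = 1/2 × 1/2 × 1/3 = 1/12.

1/12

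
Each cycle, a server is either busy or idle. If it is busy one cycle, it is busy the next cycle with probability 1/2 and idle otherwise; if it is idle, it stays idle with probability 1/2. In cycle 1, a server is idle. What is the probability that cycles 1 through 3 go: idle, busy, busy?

1/4

Cycle 1 is given. For each transition, use the conditional probability from the current state:
P(busy | idle) = 1/2; P(busy | busy) = 1/2.
P = 1/2 × 1/2 = 1/4.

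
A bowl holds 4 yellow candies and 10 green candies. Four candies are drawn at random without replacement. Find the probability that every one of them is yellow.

1/1001

P(every draw is yellow) = 4/14 × 3/13 × 2/12 × 1/11 = 24/24024 = 1/1001.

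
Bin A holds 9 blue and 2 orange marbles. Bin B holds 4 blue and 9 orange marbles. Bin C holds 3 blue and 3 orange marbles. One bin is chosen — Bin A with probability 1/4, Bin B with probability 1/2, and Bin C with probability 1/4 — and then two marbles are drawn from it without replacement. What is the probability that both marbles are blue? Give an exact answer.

721/2860

From Bin A: P(both blue) = (9/11)(8/10) = 36/55.
From Bin B: P(both blue) = (4/13)(3/12) = 1/13.
From Bin C: P(both blue) = (3/6)(2/5) = 1/5.
Total probability = (1/4)(36/55) + (1/2)(1/13) + (1/4)(1/5) = 721/2860.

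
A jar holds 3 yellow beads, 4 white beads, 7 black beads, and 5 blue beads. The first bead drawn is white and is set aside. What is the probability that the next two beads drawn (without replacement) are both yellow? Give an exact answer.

After the first draw, 3 of the remaining 18 beads are yellow.
P = 3/18 × 2/17 = 6/306 = 1/51.

1/51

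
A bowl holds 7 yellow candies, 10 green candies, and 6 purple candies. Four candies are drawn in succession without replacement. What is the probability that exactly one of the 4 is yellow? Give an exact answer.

112/253

One ordering (yellow drawn first) has probability 7/23 × 16/22 × 15/21 × 14/20 = 23520/212520 = 28/253.
There are C(4,1) = 4 such orderings, each equally likely, so P = 4 × 28/253 = 112/253.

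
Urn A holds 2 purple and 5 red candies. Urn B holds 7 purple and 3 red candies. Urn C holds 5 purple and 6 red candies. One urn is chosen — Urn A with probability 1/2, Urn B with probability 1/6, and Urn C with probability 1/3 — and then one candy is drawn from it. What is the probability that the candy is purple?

From Urn A: P(purple) = 2/7.
From Urn B: P(purple) = 7/10.
From Urn C: P(purple) = 5/11.
Total probability = (1/2)(2/7) + (1/6)(7/10) + (1/3)(5/11) = 633/1540.

633/1540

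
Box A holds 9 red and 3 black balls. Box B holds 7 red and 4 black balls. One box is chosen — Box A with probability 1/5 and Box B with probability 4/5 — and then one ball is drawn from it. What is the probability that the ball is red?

From Box A: P(red) = 9/12.
From Box B: P(red) = 7/11.
Total probability = (1/5)(9/12) + (4/5)(7/11) = 29/44.

29/44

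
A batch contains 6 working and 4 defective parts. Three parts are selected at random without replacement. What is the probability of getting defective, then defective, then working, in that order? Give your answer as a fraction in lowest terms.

1/10

Chain rule:
P = 4/10 × 3/9 × 6/8 = 72/720 = 1/10.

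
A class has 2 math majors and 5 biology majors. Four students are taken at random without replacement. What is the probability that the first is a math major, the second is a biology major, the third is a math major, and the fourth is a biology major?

1/21

Multiply the probability of each draw given the previous ones:
P = 2/7 × 5/6 × 1/5 × 4/4 = 40/840 = 1/21.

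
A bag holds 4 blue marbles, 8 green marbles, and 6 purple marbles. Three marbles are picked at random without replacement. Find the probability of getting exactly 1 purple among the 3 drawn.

One ordering (purple drawn first) has probability 6/18 × 12/17 × 11/16 = 792/4896 = 11/68.
There are C(3,1) = 3 such orderings, each equally likely, so P = 3 × 11/68 = 33/68.

33/68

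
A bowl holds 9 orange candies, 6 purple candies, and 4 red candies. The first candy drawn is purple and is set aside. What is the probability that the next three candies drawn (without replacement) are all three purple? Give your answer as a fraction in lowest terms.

5/408

After the first draw, 5 of the remaining 18 candies are purple.
P = 5/18 × 4/17 × 3/16 = 60/4896 = 5/408.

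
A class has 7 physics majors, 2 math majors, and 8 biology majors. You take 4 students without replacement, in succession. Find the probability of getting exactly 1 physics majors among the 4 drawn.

6/17

One ordering (a physics major drawn first) has probability 7/17 × 10/16 × 9/15 × 8/14 = 5040/57120 = 3/34.
There are C(4,1) = 4 such orderings, each equally likely, so P = 4 × 3/34 = 6/17.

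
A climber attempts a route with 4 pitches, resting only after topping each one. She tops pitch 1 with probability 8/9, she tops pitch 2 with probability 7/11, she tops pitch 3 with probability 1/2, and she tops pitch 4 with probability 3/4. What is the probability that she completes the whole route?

7/33

Each stage is reached only if all earlier stages succeed, so
P = 8/9 × 7/11 × 1/2 × 3/4 = 168/792 = 7/33.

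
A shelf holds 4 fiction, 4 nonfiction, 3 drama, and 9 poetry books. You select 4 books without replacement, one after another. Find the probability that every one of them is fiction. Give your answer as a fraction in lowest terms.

P(every draw is fiction) = 4/20 × 3/19 × 2/18 × 1/17 = 24/116280 = 1/4845.

1/4845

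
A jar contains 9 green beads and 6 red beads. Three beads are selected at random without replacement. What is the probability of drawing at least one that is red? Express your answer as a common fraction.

P(no red) = 9/15 × 8/14 × 7/13 = 504/2730 = 12/65.
P(at least one) = 1 − 12/65 = 53/65.

53/65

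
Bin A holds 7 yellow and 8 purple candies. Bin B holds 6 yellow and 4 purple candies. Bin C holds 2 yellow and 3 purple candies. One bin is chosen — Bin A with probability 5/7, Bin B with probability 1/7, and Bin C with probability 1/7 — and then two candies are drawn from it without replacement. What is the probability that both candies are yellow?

From Bin A: P(both yellow) = (7/15)(6/14) = 1/5.
From Bin B: P(both yellow) = (6/10)(5/9) = 1/3.
From Bin C: P(both yellow) = (2/5)(1/4) = 1/10.
Total probability = (5/7)(1/5) + (1/7)(1/3) + (1/7)(1/10) = 43/210.

43/210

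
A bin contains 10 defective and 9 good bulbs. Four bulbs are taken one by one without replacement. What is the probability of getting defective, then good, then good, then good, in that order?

35/646

Multiply the probability of each draw given the previous ones:
P = 10/19 × 9/18 × 8/17 × 7/16 = 5040/93024 = 35/646.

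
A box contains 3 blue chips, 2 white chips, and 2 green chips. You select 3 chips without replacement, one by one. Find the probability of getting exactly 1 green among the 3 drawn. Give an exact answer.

4/7

One ordering (green drawn first) has probability 2/7 × 5/6 × 4/5 = 40/210 = 4/21.
There are C(3,1) = 3 such orderings, each equally likely, so P = 3 × 4/21 = 4/7.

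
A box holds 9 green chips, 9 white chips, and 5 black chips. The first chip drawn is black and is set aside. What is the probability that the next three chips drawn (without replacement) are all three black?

1/385

With the first chip removed, 4 black remain out of 22.
P = 4/22 × 3/21 × 2/20 = 24/9240 = 1/385.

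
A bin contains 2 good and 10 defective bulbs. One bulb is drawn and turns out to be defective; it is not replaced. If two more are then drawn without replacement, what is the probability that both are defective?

After the first draw, 9 of the remaining 11 bulbs are defective.
P = 9/11 × 8/10 = 72/110 = 36/55.

36/55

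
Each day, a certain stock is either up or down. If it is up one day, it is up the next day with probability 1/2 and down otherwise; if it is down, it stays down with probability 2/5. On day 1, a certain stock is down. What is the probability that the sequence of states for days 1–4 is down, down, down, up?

12/125

Day 1 is given. For each transition, use the conditional probability from the current state:
P(down | down) = 2/5; P(down | down) = 2/5; P(up | down) = 3/5.
P = 2/5 × 2/5 × 3/5 = 12/125.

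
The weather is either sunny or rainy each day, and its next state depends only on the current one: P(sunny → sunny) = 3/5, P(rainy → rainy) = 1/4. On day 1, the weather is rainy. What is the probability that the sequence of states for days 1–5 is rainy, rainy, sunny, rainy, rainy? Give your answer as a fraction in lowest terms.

3/160

Day 1 is given. For each transition, use the conditional probability from the current state:
P(rainy | rainy) = 1/4; P(sunny | rainy) = 3/4; P(rainy | sunny) = 2/5; P(rainy | rainy) = 1/4.
P = 1/4 × 3/4 × 2/5 × 1/4 = 6/320 = 3/160.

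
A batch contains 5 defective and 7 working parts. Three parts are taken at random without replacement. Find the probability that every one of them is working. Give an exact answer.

7/44

P(every draw is working) = 7/12 × 6/11 × 5/10 = 210/1320 = 7/44.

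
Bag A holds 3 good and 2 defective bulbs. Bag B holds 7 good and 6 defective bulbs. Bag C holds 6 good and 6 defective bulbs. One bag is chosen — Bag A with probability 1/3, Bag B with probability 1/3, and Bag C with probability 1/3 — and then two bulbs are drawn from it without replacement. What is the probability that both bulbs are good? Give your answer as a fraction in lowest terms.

From Bag A: P(both good) = (3/5)(2/4) = 3/10.
From Bag B: P(both good) = (7/13)(6/12) = 7/26.
From Bag C: P(both good) = (6/12)(5/11) = 5/22.
Total probability = (1/3)(3/10) + (1/3)(7/26) + (1/3)(5/22) = 1139/4290.

1139/4290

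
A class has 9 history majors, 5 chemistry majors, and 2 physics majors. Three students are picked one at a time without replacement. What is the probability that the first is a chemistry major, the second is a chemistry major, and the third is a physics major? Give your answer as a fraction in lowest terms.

Multiply the probability of each draw given the previous ones:
P = 5/16 × 4/15 × 2/14 = 40/3360 = 1/84.

1/84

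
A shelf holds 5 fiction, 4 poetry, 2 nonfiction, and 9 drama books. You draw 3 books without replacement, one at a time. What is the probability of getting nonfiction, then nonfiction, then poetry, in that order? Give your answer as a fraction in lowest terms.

1/855

Multiply the probability of each draw given the previous ones:
P = 2/20 × 1/19 × 4/18 = 8/6840 = 1/855.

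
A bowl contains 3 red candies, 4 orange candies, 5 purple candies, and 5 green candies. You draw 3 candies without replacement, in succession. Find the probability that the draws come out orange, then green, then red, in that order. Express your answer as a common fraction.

Chain rule:
P = 4/17 × 5/16 × 3/15 = 60/4080 = 1/68.

1/68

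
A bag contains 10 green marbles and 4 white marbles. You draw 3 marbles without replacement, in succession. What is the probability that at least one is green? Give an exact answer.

P(no green) = 4/14 × 3/13 × 2/12 = 24/2184 = 1/91.
P(at least one) = 1 − 1/91 = 90/91.

90/91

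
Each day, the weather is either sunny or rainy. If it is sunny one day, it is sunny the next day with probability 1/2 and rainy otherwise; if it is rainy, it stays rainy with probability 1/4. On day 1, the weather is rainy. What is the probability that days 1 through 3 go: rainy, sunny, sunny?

Day 1 is given. For each transition, use the conditional probability from the current state:
P(sunny | rainy) = 3/4; P(sunny | sunny) = 1/2.
P = 3/4 × 1/2 = 3/8.

3/8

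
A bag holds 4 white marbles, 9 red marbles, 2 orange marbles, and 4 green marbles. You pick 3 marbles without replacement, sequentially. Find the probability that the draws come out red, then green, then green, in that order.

6/323

Chain rule:
P = 9/19 × 4/18 × 3/17 = 108/5814 = 6/323.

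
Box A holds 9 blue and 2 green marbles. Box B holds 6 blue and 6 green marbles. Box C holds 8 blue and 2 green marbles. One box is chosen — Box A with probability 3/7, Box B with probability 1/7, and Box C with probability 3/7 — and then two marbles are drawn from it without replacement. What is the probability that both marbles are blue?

1339/2310

From Box A: P(both blue) = (9/11)(8/10) = 36/55.
From Box B: P(both blue) = (6/12)(5/11) = 5/22.
From Box C: P(both blue) = (8/10)(7/9) = 28/45.
Total probability = (3/7)(36/55) + (1/7)(5/22) + (3/7)(28/45) = 1339/2310.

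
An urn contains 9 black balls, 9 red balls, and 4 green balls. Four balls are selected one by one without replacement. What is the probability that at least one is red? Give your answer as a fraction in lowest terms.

P(no red) = 13/22 × 12/21 × 11/20 × 10/19 = 17160/175560 = 13/133.
P(at least one) = 1 − 13/133 = 120/133.

120/133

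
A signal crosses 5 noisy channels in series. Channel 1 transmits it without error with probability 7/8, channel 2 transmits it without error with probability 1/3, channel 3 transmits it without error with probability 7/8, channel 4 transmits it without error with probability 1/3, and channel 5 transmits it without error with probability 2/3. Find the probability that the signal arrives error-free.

49/864

Each stage is reached only if all earlier stages succeed, so
P = 7/8 × 1/3 × 7/8 × 1/3 × 2/3 = 98/1728 = 49/864.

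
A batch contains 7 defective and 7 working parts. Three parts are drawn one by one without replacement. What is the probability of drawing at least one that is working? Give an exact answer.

P(no working) = 7/14 × 6/13 × 5/12 = 210/2184 = 5/52.
P(at least one) = 1 − 5/52 = 47/52.

47/52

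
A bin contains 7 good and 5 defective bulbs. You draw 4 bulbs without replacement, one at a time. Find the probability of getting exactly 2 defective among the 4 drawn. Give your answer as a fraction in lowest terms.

One ordering (defective drawn first) has probability 5/12 × 4/11 × 7/10 × 6/9 = 840/11880 = 7/99.
There are C(4,2) = 6 such orderings, each equally likely, so P = 6 × 7/99 = 14/33.

14/33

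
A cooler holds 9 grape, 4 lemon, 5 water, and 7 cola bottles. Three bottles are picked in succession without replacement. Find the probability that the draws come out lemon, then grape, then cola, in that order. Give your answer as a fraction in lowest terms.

21/1150

Each draw changes the counts, so multiply the conditional probabilities along the sequence:
P = 4/25 × 9/24 × 7/23 = 252/13800 = 21/1150.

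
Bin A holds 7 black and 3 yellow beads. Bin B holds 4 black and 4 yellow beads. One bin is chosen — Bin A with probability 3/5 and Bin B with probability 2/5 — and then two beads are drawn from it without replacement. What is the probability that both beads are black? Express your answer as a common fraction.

From Bin A: P(both black) = (7/10)(6/9) = 7/15.
From Bin B: P(both black) = (4/8)(3/7) = 3/14.
Total probability = (3/5)(7/15) + (2/5)(3/14) = 64/175.

64/175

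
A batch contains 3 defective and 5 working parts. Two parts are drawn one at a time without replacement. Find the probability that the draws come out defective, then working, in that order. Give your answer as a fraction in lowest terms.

Each draw changes the counts, so multiply the conditional probabilities along the sequence:
P = 3/8 × 5/7 = 15/56.

15/56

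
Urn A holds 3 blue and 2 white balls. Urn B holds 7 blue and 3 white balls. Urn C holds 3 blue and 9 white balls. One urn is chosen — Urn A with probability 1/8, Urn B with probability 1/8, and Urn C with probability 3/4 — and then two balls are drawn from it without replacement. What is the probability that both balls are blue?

343/2640

From Urn A: P(both blue) = (3/5)(2/4) = 3/10.
From Urn B: P(both blue) = (7/10)(6/9) = 7/15.
From Urn C: P(both blue) = (3/12)(2/11) = 1/22.
Total probability = (1/8)(3/10) + (1/8)(7/15) + (3/4)(1/22) = 343/2640.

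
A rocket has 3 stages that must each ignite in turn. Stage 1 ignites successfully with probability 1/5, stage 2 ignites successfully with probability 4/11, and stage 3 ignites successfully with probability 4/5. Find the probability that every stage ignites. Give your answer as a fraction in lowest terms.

The events are sequential, so multiply the conditional probabilities:
P = 1/5 × 4/11 × 4/5 = 16/275.

16/275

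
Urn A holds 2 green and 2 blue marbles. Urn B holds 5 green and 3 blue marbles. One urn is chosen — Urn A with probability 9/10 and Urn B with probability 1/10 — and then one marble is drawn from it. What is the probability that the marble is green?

From Urn A: P(green) = 2/4.
From Urn B: P(green) = 5/8.
Total probability = (9/10)(2/4) + (1/10)(5/8) = 41/80.

41/80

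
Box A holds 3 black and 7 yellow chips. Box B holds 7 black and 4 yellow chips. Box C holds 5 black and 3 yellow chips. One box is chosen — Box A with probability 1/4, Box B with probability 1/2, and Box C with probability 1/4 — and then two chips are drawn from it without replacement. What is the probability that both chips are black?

From Box A: P(both black) = (3/10)(2/9) = 1/15.
From Box B: P(both black) = (7/11)(6/10) = 21/55.
From Box C: P(both black) = (5/8)(4/7) = 5/14.
Total probability = (1/4)(1/15) + (1/2)(21/55) + (1/4)(5/14) = 2743/9240.

2743/9240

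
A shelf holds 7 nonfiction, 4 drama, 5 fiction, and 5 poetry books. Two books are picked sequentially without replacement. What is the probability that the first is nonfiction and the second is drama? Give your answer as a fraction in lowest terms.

Multiply the probability of each draw given the previous ones:
P = 7/21 × 4/20 = 28/420 = 1/15.

1/15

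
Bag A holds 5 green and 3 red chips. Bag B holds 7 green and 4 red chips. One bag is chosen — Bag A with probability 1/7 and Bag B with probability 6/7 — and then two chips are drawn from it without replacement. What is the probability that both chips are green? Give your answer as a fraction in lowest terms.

2039/5390

From Bag A: P(both green) = (5/8)(4/7) = 5/14.
From Bag B: P(both green) = (7/11)(6/10) = 21/55.
Total probability = (1/7)(5/14) + (6/7)(21/55) = 2039/5390.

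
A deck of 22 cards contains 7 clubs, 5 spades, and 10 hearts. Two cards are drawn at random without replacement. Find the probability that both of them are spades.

10/231

P(all spades) = 5/22 × 4/21 = 20/462 = 10/231.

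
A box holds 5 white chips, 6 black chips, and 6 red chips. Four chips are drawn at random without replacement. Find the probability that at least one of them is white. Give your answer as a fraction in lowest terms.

P(no white) = 12/17 × 11/16 × 10/15 × 9/14 = 11880/57120 = 99/476.
P(at least one) = 1 − 99/476 = 377/476.

377/476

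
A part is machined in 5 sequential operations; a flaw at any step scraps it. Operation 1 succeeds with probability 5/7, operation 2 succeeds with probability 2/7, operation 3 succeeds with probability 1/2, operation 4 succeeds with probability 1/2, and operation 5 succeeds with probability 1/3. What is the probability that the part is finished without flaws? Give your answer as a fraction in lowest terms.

Each stage is reached only if all earlier stages succeed, so
P = 5/7 × 2/7 × 1/2 × 1/2 × 1/3 = 10/588 = 5/294.

5/294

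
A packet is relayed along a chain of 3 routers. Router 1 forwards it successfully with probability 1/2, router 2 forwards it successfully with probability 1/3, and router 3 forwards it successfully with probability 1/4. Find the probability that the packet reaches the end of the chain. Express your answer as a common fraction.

1/24

The events are sequential, so multiply the conditional probabilities:
P = 1/2 × 1/3 × 1/4 = 1/24.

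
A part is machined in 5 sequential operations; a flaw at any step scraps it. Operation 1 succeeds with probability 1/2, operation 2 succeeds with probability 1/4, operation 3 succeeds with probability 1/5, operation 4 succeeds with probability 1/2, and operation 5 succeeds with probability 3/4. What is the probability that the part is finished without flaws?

Each stage is reached only if all earlier stages succeed, so
P = 1/2 × 1/4 × 1/5 × 1/2 × 3/4 = 3/320.

3/320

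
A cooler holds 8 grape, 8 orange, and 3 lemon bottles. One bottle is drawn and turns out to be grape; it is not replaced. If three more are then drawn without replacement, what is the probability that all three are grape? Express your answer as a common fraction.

With the first bottle removed, 7 grape remain out of 18.
P = 7/18 × 6/17 × 5/16 = 210/4896 = 35/816.

35/816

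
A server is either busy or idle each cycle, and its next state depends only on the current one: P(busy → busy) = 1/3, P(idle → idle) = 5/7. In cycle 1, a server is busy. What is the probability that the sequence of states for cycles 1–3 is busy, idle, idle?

Cycle 1 is given. For each transition, use the conditional probability from the current state:
P(idle | busy) = 2/3; P(idle | idle) = 5/7.
P = 2/3 × 5/7 = 10/21.

10/21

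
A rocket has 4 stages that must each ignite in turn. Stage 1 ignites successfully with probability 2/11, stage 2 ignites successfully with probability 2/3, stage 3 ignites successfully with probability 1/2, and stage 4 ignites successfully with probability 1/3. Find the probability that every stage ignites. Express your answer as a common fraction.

Each stage is reached only if all earlier stages succeed, so
P = 2/11 × 2/3 × 1/2 × 1/3 = 4/198 = 2/99.

2/99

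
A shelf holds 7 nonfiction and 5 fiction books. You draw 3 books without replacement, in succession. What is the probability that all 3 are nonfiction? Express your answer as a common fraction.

7/44

P(all nonfiction) = 7/12 × 6/11 × 5/10 = 210/1320 = 7/44.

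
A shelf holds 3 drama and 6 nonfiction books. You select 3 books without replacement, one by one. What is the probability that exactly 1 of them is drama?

One ordering (drama drawn first) has probability 3/9 × 6/8 × 5/7 = 90/504 = 5/28.
There are C(3,1) = 3 such orderings, each equally likely, so P = 3 × 5/28 = 15/28.

15/28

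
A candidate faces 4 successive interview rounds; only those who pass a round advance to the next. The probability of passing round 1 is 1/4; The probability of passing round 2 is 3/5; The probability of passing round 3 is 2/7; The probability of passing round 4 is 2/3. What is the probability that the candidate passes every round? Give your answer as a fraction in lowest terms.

1/35

Multiplying along the chain,
P = 1/4 × 3/5 × 2/7 × 2/3 = 12/420 = 1/35.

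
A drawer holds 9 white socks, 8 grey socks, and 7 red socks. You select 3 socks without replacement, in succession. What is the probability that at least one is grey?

P(no grey) = 16/24 × 15/23 × 14/22 = 3360/12144 = 70/253.
P(at least one) = 1 − 70/253 = 183/253.

183/253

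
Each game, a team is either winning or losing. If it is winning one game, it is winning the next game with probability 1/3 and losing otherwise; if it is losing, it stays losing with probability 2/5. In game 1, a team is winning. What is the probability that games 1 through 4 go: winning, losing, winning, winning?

Game 1 is given. For each transition, use the conditional probability from the current state:
P(losing | winning) = 2/3; P(winning | losing) = 3/5; P(winning | winning) = 1/3.
P = 2/3 × 3/5 × 1/3 = 6/45 = 2/15.

2/15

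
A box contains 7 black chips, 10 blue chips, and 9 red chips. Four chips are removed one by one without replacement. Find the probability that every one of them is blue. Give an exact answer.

P = 10/26 × 9/25 × 8/24 × 7/23 = 5040/358800 = 21/1495.

21/1495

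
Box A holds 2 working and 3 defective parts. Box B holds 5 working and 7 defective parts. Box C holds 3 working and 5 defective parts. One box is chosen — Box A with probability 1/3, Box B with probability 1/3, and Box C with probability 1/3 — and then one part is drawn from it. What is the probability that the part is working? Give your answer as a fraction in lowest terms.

From Box A: P(working) = 2/5.
From Box B: P(working) = 5/12.
From Box C: P(working) = 3/8.
Total probability = (1/3)(2/5) + (1/3)(5/12) + (1/3)(3/8) = 143/360.

143/360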